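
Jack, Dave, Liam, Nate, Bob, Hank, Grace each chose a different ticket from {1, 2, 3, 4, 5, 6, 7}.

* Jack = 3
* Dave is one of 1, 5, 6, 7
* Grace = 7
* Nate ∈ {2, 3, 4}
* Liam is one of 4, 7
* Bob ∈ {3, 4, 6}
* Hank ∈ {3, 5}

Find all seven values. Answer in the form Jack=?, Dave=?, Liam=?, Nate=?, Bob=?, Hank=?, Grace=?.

Jack=3, Dave=1, Liam=4, Nate=2, Bob=6, Hank=5, Grace=7

Jack's domain is down to {3}, so Jack = 3. Remove 3 from Nate, Bob, Hank.
Hank's domain is down to {5}, so Hank = 5. So Dave can't be 5.
That leaves Grace = 7. So Dave, Liam can't be 7.
Liam has just one choice, so Liam = 4. Remove 4 from Nate, Bob.
Nate's domain is down to {2}, so Nate = 2.
Bob's domain is down to {6}, so Bob = 6. Strike 6 from Dave.
That leaves Dave = 1.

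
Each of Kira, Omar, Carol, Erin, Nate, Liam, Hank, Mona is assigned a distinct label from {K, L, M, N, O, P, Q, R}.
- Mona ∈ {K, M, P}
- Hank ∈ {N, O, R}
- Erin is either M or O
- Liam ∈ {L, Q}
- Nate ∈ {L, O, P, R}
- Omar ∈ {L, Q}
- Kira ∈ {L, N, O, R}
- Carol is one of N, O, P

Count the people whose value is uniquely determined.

Among the 8 variables, K fits only Mona (and all 8 values in {K, L, M, N, O, P, Q, R} must be used), so Mona = K.
The 7 still-open variables together cover exactly {L, M, N, O, P, Q, R} — 7 values for 7 variables — and M appears only in Erin's list, so Erin = M.
The 2 variables Omar and Liam are confined to {L, Q}, which locks those values in; drop them from Kira, Nate.
Determined: Erin=M, Mona=K. The other people each still have more than one consistent value. That makes 2.

2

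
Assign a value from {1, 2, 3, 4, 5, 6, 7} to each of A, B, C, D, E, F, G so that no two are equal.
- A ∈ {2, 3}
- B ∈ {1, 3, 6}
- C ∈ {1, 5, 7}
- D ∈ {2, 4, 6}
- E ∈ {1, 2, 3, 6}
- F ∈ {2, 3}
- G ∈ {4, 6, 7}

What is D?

4

Among the 7 variables, 5 fits only C (and all 7 values in {1, 2, 3, 4, 5, 6, 7} must be used), so C = 5.
Among the 6 still-open variables, 7 fits only G (and all 6 values in {1, 2, 3, 4, 6, 7} must be used), so G = 7.
Among the 5 still-open variables, 4 fits only D (and all 5 values in {1, 2, 3, 4, 6} must be used), so D = 4.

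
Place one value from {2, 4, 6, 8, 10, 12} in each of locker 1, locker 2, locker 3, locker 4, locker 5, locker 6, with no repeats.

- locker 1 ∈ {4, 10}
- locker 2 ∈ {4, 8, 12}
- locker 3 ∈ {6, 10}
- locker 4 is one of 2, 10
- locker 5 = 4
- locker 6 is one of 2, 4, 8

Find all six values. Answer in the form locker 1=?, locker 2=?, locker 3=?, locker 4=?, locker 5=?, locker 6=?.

locker 1=10, locker 2=12, locker 3=6, locker 4=2, locker 5=4, locker 6=8

locker 5 has just one choice, so locker 5 = 4. Remove 4 from locker 1, locker 2, locker 6.
locker 1 has just one choice, so locker 1 = 10. So locker 3, locker 4 can't be 10.
locker 3's domain is down to {6}, so locker 3 = 6.
locker 4's domain is down to {2}, so locker 4 = 2. Remove 2 from locker 6.
That leaves locker 6 = 8. Eliminate 8 elsewhere: locker 2.
locker 2 must be 12 (only option left).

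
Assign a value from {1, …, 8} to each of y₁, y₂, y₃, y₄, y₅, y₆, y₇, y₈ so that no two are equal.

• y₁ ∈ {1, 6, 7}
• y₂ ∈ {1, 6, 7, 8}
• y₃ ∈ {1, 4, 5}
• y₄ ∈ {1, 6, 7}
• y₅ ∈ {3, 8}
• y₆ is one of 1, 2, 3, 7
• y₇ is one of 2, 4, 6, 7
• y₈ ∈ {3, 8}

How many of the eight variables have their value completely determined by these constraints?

The 8 variables draw from only 8 values {1, 2, 3, 4, 5, 6, 7, 8}, so each is used; only y₃ can be 5, hence y₃ = 5.
The 7 still-open variables draw from only 7 values {1, 2, 3, 4, 6, 7, 8}, so each is used; only y₇ can be 4, hence y₇ = 4.
The 6 still-open variables together cover exactly {1, 2, 3, 6, 7, 8} — 6 values for 6 variables — and 2 appears only in y₆'s list, so y₆ = 2.
The 2 variables y₅ and y₈ are confined to {3, 8}, which locks those values in; drop them from y₂.
Determined: y₃=5, y₆=2, y₇=4. The other variables each still have more than one consistent value. That makes 3.

3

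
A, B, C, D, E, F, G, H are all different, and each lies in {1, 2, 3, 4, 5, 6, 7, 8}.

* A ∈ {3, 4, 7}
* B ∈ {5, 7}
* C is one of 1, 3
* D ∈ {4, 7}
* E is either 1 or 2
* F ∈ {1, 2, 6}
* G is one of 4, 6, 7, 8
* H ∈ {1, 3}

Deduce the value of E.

2

The 8 variables draw from only 8 values {1, 2, 3, 4, 5, 6, 7, 8}, so each is used; only B can be 5, hence B = 5.
Among the 7 still-open variables, 8 fits only G (and all 7 values in {1, 2, 3, 4, 6, 7, 8} must be used), so G = 8.
The 6 still-open variables draw from only 6 values {1, 2, 3, 4, 6, 7}, so each is used; only F can be 6, hence F = 6.
Among the 5 still-open variables, 2 fits only E (and all 5 values in {1, 2, 3, 4, 7} must be used), so E = 2.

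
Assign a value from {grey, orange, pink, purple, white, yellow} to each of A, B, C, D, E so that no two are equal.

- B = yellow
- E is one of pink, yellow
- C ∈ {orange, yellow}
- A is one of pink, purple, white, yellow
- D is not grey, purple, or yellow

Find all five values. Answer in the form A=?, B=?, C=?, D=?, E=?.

B has just one choice, so B = yellow. Remove yellow from A, C, E.
C has just one choice, so C = orange. Eliminate orange elsewhere: D.
E has just one choice, so E = pink. Eliminate pink elsewhere: A, D.
D's domain is down to {white}, so D = white. Remove white from A.
That leaves A = purple.

A=purple, B=yellow, C=orange, D=white, E=pink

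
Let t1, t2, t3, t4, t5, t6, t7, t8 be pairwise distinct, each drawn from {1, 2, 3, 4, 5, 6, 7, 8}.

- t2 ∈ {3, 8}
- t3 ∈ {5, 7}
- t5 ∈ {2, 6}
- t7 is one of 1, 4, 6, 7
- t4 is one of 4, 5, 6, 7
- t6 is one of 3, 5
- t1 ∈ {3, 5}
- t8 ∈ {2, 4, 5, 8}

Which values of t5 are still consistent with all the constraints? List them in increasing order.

Among the 8 variables, 1 fits only t7 (and all 8 values in {1, 2, 3, 4, 5, 6, 7, 8} must be used), so t7 = 1.
The 2 variables t1 and t6 are confined to {3, 5}, which locks those values in; drop them from t2, t3, t4, t8.
t2 has just one choice, so t2 = 8. Eliminate 8 elsewhere: t8.
t3 has just one choice, so t3 = 7. Remove 7 from t4.
No further eliminations apply; t5 can still be any of 2, 6.

2, 6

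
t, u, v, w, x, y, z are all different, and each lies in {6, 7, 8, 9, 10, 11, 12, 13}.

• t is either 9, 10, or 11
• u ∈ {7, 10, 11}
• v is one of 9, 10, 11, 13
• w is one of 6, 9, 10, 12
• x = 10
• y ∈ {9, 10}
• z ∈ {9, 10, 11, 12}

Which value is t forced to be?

11

x must be 10 (only option left). Eliminate 10 elsewhere: t, u, v, w, y, z.
y's domain is down to {9}, so y = 9. Eliminate 9 elsewhere: t, v, w, z.
So t = 11.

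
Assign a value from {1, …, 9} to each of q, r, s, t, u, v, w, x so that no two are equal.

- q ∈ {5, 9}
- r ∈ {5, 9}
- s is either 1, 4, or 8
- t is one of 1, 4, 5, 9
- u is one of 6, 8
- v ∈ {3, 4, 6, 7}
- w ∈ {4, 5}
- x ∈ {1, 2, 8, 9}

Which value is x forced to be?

The 2 variables q and r are confined to {5, 9}, which locks those values in; drop them from t, w, x.
w's domain is down to {4}, so w = 4. So s, t, v can't be 4.
That leaves t = 1. So s, x can't be 1.
That leaves s = 8. Remove 8 from u, x.
So x = 2.

2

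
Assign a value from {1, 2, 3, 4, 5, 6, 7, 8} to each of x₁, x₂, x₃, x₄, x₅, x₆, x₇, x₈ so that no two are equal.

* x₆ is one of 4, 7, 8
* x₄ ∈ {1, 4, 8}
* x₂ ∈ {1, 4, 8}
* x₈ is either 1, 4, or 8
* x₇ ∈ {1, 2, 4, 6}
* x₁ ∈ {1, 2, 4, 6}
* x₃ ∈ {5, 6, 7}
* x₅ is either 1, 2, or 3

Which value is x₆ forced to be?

7

Among the 8 variables, 3 fits only x₅ (and all 8 values in {1, 2, 3, 4, 5, 6, 7, 8} must be used), so x₅ = 3.
Among the 7 still-open variables, 5 fits only x₃ (and all 7 values in {1, 2, 4, 5, 6, 7, 8} must be used), so x₃ = 5.
Among the 6 still-open variables, 7 fits only x₆ (and all 6 values in {1, 2, 4, 6, 7, 8} must be used), so x₆ = 7.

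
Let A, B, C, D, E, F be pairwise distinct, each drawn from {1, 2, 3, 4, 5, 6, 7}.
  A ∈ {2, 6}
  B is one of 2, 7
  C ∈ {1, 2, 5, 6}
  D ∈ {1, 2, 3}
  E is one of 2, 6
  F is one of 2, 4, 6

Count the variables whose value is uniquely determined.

A and E between them cover only {2, 6} — a naked pair. Remove those values from B, C, D, F.
B has just one choice, so B = 7.
F must be 4 (only option left).
Determined: B=7, F=4. The other variables each still have more than one consistent value. That makes 2.

2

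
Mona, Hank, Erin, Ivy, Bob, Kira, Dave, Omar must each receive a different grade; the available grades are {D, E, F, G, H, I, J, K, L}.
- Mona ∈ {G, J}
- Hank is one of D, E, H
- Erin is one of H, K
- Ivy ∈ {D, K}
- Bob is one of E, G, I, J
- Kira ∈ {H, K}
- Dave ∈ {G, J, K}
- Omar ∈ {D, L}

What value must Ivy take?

D

The 8 variables together cover exactly {D, E, G, H, I, J, K, L} — 8 values for 8 variables — and I appears only in Bob's list, so Bob = I.
The 7 still-open variables draw from only 7 values {D, E, G, H, J, K, L}, so each is used; only Hank can be E, hence Hank = E.
The 6 still-open variables draw from only 6 values {D, G, H, J, K, L}, so each is used; only Omar can be L, hence Omar = L.
The 5 still-open variables together cover exactly {D, G, H, J, K} — 5 values for 5 variables — and D appears only in Ivy's list, so Ivy = D.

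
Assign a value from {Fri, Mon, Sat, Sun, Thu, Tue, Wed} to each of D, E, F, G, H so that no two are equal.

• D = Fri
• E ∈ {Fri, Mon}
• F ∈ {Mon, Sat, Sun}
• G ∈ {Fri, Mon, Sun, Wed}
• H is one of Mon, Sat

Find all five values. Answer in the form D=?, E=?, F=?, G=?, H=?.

D=Fri, E=Mon, F=Sun, G=Wed, H=Sat

D's domain is down to {Fri}, so D = Fri. Remove Fri from E, G.
E must be Mon (only option left). Remove Mon from F, G, H.
H must be Sat (only option left). Remove Sat from F.
F's domain is down to {Sun}, so F = Sun. Eliminate Sun elsewhere: G.
G has just one choice, so G = Wed.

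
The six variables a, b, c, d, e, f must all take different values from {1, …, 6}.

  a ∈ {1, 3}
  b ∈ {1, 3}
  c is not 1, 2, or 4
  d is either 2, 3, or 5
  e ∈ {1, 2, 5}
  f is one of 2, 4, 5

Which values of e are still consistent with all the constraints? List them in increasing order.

2, 5

Among the 6 variables, 4 fits only f (and all 6 values in {1, 2, 3, 4, 5, 6} must be used), so f = 4.
The 5 still-open variables together cover exactly {1, 2, 3, 5, 6} — 5 values for 5 variables — and 6 appears only in c's list, so c = 6.
a and b share exactly the 2 values {1, 3}; by pigeonhole those values go to them, so strike 1, 3 from d, e.
No further eliminations apply; e can still be any of 2, 5.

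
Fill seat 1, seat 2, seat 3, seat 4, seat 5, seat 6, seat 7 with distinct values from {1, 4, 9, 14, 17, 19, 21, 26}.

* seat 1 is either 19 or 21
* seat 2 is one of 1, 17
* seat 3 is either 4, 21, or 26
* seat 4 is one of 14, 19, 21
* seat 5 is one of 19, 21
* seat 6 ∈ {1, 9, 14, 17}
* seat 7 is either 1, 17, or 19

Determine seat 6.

9

seat 1 and seat 5 between them cover only {19, 21} — a naked pair. Remove those values from seat 3, seat 4, seat 7.
seat 4 has just one choice, so seat 4 = 14. Strike 14 from seat 6.
seat 2 and seat 7 share exactly the 2 values {1, 17}; by pigeonhole those values go to them, so strike 1, 17 from seat 6.
So seat 6 = 9.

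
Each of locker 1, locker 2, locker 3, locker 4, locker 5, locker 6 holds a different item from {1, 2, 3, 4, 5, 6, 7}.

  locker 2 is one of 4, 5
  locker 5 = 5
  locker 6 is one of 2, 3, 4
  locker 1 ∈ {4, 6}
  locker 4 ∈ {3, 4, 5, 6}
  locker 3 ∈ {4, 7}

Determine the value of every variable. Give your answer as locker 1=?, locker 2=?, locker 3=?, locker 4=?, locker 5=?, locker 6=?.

locker 5 has just one choice, so locker 5 = 5. Remove 5 from locker 2, locker 4.
That leaves locker 2 = 4. Remove 4 from locker 1, locker 3, locker 4, locker 6.
That leaves locker 3 = 7.
That leaves locker 1 = 6. So locker 4 can't be 6.
That leaves locker 4 = 3. Remove 3 from locker 6.
locker 6 must be 2 (only option left).

locker 1=6, locker 2=4, locker 3=7, locker 4=3, locker 5=5, locker 6=2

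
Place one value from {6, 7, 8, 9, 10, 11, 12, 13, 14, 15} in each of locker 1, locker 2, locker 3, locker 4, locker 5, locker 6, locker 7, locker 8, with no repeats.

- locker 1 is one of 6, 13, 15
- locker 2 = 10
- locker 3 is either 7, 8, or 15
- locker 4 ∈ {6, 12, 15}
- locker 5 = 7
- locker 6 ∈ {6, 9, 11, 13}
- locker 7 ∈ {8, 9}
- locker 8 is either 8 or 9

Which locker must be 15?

locker 3

locker 2 has just one choice, so locker 2 = 10.
locker 5's domain is down to {7}, so locker 5 = 7. So locker 3 can't be 7.
locker 7 and locker 8 between them cover only {8, 9} — a naked pair. Remove those values from locker 3, locker 6.
So 15 goes to locker 3.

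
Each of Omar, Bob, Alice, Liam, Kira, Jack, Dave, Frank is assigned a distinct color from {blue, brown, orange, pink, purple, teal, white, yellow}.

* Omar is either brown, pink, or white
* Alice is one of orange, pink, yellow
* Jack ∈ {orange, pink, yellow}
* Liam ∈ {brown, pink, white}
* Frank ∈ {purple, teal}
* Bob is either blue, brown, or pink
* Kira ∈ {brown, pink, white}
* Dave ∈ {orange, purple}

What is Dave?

The 8 variables together cover exactly {blue, brown, orange, pink, purple, teal, white, yellow} — 8 values for 8 variables — and blue appears only in Bob's list, so Bob = blue.
Among the 7 still-open variables, teal fits only Frank (and all 7 values in {brown, orange, pink, purple, teal, white, yellow} must be used), so Frank = teal.
The 6 still-open variables draw from only 6 values {brown, orange, pink, purple, white, yellow}, so each is used; only Dave can be purple, hence Dave = purple.

purple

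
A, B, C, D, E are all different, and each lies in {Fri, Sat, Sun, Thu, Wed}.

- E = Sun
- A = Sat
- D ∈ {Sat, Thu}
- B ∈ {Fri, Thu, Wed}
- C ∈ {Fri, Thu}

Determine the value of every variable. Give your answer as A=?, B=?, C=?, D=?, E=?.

A's domain is down to {Sat}, so A = Sat. Strike Sat from D.
D must be Thu (only option left). So B, C can't be Thu.
That leaves E = Sun.
C must be Fri (only option left). So B can't be Fri.
B has just one choice, so B = Wed.

A=Sat, B=Wed, C=Fri, D=Thu, E=Sun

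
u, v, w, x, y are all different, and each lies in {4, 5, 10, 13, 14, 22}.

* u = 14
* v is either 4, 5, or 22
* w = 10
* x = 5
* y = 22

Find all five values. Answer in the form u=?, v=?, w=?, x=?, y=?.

u=14, v=4, w=10, x=5, y=22

u has just one choice, so u = 14.
That leaves w = 10.
x's domain is down to {5}, so x = 5. Remove 5 from v.
y's domain is down to {22}, so y = 22. Strike 22 from v.
That leaves v = 4.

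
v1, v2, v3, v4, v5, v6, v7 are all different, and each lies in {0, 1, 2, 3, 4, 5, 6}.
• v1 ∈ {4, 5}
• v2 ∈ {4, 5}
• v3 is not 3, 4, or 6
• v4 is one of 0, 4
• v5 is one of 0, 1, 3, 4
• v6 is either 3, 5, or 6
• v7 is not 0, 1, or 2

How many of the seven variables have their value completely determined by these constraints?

3

The 7 variables draw from only 7 values {0, 1, 2, 3, 4, 5, 6}, so each is used; only v3 can be 2, hence v3 = 2.
Among the 6 still-open variables, 1 fits only v5 (and all 6 values in {0, 1, 3, 4, 5, 6} must be used), so v5 = 1.
Among the 5 still-open variables, 0 fits only v4 (and all 5 values in {0, 3, 4, 5, 6} must be used), so v4 = 0.
v1 and v2 share exactly the 2 values {4, 5}; by pigeonhole those values go to them, so strike 4, 5 from v6, v7.
Determined: v3=2, v4=0, v5=1. The other variables each still have more than one consistent value. That makes 3.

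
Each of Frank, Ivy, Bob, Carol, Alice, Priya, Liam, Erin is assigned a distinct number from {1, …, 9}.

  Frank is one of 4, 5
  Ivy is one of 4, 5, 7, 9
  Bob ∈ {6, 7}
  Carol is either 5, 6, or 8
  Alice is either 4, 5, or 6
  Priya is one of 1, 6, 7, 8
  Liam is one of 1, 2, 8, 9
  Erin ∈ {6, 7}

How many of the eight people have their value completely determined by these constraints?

4

The 8 variables together cover exactly {1, 2, 4, 5, 6, 7, 8, 9} — 8 values for 8 variables — and 2 appears only in Liam's list, so Liam = 2.
Among the 7 still-open variables, 1 fits only Priya (and all 7 values in {1, 4, 5, 6, 7, 8, 9} must be used), so Priya = 1.
Among the 6 still-open variables, 8 fits only Carol (and all 6 values in {4, 5, 6, 7, 8, 9} must be used), so Carol = 8.
The 5 still-open variables draw from only 5 values {4, 5, 6, 7, 9}, so each is used; only Ivy can be 9, hence Ivy = 9.
Bob and Erin between them cover only {6, 7} — a naked pair. Remove those values from Alice.
Determined: Ivy=9, Carol=8, Priya=1, Liam=2. The other people each still have more than one consistent value. That makes 4.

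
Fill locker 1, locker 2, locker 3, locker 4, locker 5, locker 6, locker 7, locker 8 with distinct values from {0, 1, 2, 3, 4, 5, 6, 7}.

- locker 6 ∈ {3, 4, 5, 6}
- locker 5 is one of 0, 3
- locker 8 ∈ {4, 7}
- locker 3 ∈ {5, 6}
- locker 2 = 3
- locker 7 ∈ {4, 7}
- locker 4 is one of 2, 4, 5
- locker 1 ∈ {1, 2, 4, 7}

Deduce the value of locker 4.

2

locker 2's domain is down to {3}, so locker 2 = 3. Strike 3 from locker 5, locker 6.
locker 5 has just one choice, so locker 5 = 0.
Among the 6 still-open variables, 1 fits only locker 1 (and all 6 values in {1, 2, 4, 5, 6, 7} must be used), so locker 1 = 1.
The 5 still-open variables together cover exactly {2, 4, 5, 6, 7} — 5 values for 5 variables — and 2 appears only in locker 4's list, so locker 4 = 2.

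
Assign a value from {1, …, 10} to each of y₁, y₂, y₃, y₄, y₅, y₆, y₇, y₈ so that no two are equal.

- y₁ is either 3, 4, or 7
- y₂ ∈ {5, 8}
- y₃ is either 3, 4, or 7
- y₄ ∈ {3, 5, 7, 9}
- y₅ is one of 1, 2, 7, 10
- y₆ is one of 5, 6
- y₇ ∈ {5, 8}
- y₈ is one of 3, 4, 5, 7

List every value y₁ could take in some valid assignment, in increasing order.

The 2 variables y₂ and y₇ are confined to {5, 8}, which locks those values in; drop them from y₄, y₆, y₈.
y₆'s domain is down to {6}, so y₆ = 6.
The 3 variables y₁, y₃, y₈ are confined to {3, 4, 7}, which locks those values in; drop them from y₄, y₅.
y₄'s domain is down to {9}, so y₄ = 9.
No further eliminations apply; y₁ can still be any of 3, 4, 7.

3, 4, 7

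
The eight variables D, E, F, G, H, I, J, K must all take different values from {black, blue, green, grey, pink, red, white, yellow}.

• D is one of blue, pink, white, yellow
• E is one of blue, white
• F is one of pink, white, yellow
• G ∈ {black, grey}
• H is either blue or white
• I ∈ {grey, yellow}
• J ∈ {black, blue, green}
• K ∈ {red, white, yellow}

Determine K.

red

The 8 variables draw from only 8 values {black, blue, green, grey, pink, red, white, yellow}, so each is used; only J can be green, hence J = green.
The 7 still-open variables draw from only 7 values {black, blue, grey, pink, red, white, yellow}, so each is used; only G can be black, hence G = black.
The 6 still-open variables together cover exactly {blue, grey, pink, red, white, yellow} — 6 values for 6 variables — and grey appears only in I's list, so I = grey.
The 5 still-open variables draw from only 5 values {blue, pink, red, white, yellow}, so each is used; only K can be red, hence K = red.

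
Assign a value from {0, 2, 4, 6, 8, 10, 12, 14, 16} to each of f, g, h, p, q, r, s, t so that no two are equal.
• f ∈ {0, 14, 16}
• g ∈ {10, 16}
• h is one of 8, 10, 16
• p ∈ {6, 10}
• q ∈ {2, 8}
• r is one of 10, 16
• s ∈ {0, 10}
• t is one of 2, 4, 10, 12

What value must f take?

14

g and r between them cover only {10, 16} — a naked pair. Remove those values from f, h, p, s, t.
h's domain is down to {8}, so h = 8. Remove 8 from q.
p has just one choice, so p = 6.
q's domain is down to {2}, so q = 2. Strike 2 from t.
s has just one choice, so s = 0. Eliminate 0 elsewhere: f.
So f = 14.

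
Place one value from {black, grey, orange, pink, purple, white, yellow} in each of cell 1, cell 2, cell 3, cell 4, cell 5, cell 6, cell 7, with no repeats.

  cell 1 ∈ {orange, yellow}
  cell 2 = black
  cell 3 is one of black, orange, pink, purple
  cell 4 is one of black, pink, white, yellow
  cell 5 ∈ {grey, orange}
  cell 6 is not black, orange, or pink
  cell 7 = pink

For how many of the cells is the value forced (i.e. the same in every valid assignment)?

cell 2 must be black (only option left). So cell 3, cell 4 can't be black.
cell 7 must be pink (only option left). Remove pink from cell 3, cell 4.
Determined: cell 2=black, cell 7=pink. The other cells each still have more than one consistent value. That makes 2.

2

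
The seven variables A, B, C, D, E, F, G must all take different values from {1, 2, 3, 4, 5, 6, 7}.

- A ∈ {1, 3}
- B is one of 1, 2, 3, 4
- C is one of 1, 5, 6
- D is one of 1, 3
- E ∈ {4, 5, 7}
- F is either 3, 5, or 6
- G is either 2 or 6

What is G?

2

The 7 variables draw from only 7 values {1, 2, 3, 4, 5, 6, 7}, so each is used; only E can be 7, hence E = 7.
Among the 6 still-open variables, 4 fits only B (and all 6 values in {1, 2, 3, 4, 5, 6} must be used), so B = 4.
Among the 5 still-open variables, 2 fits only G (and all 5 values in {1, 2, 3, 5, 6} must be used), so G = 2.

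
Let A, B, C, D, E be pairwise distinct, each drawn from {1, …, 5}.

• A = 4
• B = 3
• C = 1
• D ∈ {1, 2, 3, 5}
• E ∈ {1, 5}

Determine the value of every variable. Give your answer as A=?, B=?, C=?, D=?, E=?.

A must be 4 (only option left).
B's domain is down to {3}, so B = 3. Strike 3 from D.
C must be 1 (only option left). Strike 1 from D, E.
That leaves E = 5. So D can't be 5.
That leaves D = 2.

A=4, B=3, C=1, D=2, E=5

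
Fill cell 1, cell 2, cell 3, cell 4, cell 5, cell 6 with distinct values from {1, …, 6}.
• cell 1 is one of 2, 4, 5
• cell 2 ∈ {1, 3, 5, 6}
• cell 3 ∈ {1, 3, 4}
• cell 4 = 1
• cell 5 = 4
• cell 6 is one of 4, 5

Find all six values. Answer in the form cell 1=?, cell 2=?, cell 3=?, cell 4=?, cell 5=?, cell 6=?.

cell 1=2, cell 2=6, cell 3=3, cell 4=1, cell 5=4, cell 6=5

cell 4's domain is down to {1}, so cell 4 = 1. Strike 1 from cell 2, cell 3.
cell 5 must be 4 (only option left). So cell 1, cell 3, cell 6 can't be 4.
cell 6's domain is down to {5}, so cell 6 = 5. Remove 5 from cell 1, cell 2.
cell 1 must be 2 (only option left).
cell 3's domain is down to {3}, so cell 3 = 3. Remove 3 from cell 2.
cell 2 must be 6 (only option left).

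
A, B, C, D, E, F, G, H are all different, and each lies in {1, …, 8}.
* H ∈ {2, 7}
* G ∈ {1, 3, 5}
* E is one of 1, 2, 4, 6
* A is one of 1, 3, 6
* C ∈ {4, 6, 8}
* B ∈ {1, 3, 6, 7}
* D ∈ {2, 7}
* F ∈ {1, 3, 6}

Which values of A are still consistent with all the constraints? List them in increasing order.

1, 3, 6

The 8 variables together cover exactly {1, 2, 3, 4, 5, 6, 7, 8} — 8 values for 8 variables — and 5 appears only in G's list, so G = 5.
Among the 7 still-open variables, 8 fits only C (and all 7 values in {1, 2, 3, 4, 6, 7, 8} must be used), so C = 8.
Among the 6 still-open variables, 4 fits only E (and all 6 values in {1, 2, 3, 4, 6, 7} must be used), so E = 4.
The 2 variables D and H are confined to {2, 7}, which locks those values in; drop them from B.
No further eliminations apply; A can still be any of 1, 3, 6.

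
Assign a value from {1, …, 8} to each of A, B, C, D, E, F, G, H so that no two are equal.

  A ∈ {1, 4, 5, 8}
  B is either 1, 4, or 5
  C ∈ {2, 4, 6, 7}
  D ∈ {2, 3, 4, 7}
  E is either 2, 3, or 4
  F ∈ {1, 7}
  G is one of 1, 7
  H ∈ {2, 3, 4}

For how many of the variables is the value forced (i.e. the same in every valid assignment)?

3

Among the 8 variables, 6 fits only C (and all 8 values in {1, 2, 3, 4, 5, 6, 7, 8} must be used), so C = 6.
The 7 still-open variables draw from only 7 values {1, 2, 3, 4, 5, 7, 8}, so each is used; only A can be 8, hence A = 8.
The 6 still-open variables together cover exactly {1, 2, 3, 4, 5, 7} — 6 values for 6 variables — and 5 appears only in B's list, so B = 5.
F and G share exactly the 2 values {1, 7}; by pigeonhole those values go to them, so strike 1, 7 from D.
Determined: A=8, B=5, C=6. The other variables each still have more than one consistent value. That makes 3.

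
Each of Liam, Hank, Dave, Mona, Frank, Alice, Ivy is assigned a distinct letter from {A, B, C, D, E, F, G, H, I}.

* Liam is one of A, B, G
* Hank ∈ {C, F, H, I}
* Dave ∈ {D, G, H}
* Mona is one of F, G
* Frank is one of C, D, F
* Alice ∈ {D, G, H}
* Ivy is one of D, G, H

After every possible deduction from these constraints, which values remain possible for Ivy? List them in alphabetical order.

Dave, Alice, Ivy share exactly the 3 values {D, G, H}; by pigeonhole those values go to them, so strike D, G, H from Liam, Hank, Mona, Frank.
Mona's domain is down to {F}, so Mona = F. Strike F from Hank, Frank.
Frank has just one choice, so Frank = C. Strike C from Hank.
Hank's domain is down to {I}, so Hank = I.
No further eliminations apply; Ivy can still be any of D, G, H.

D, G, H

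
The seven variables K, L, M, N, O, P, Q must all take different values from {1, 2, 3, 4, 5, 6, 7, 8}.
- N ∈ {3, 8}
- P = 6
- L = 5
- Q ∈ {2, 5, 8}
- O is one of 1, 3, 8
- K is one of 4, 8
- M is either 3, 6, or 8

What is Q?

2

L's domain is down to {5}, so L = 5. So Q can't be 5.
P must be 6 (only option left). So M can't be 6.
The 5 still-open variables draw from only 5 values {1, 2, 3, 4, 8}, so each is used; only O can be 1, hence O = 1.
The 4 still-open variables together cover exactly {2, 3, 4, 8} — 4 values for 4 variables — and 2 appears only in Q's list, so Q = 2.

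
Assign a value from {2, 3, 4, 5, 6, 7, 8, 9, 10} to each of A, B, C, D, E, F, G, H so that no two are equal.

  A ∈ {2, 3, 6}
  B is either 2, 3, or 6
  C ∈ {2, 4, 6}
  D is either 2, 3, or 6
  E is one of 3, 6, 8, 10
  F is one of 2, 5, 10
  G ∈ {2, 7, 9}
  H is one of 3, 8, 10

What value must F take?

5

The 3 variables A, B, D are confined to {2, 3, 6}, which locks those values in; drop them from C, E, F, G, H.
C's domain is down to {4}, so C = 4.
The 2 variables E and H are confined to {8, 10}, which locks those values in; drop them from F.
So F = 5.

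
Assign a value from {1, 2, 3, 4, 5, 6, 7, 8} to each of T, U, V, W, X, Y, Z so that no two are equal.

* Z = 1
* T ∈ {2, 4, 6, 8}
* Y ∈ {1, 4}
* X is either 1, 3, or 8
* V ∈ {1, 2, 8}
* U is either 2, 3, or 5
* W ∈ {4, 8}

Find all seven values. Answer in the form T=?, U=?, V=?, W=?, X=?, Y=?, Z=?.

Z has just one choice, so Z = 1. Remove 1 from V, X, Y.
Y must be 4 (only option left). Eliminate 4 elsewhere: T, W.
W must be 8 (only option left). Strike 8 from T, V, X.
That leaves X = 3. Remove 3 from U.
V must be 2 (only option left). Eliminate 2 elsewhere: T, U.
T's domain is down to {6}, so T = 6.
U has just one choice, so U = 5.

T=6, U=5, V=2, W=8, X=3, Y=4, Z=1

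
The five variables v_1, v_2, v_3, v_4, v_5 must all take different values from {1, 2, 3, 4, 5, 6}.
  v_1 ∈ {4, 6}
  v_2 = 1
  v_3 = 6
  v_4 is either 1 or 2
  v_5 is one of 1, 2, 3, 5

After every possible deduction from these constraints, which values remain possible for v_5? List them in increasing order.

v_2 must be 1 (only option left). Remove 1 from v_4, v_5.
v_3 must be 6 (only option left). Eliminate 6 elsewhere: v_1.
v_4 must be 2 (only option left). Eliminate 2 elsewhere: v_5.
v_1 must be 4 (only option left).
No further eliminations apply; v_5 can still be any of 3, 5.

3, 5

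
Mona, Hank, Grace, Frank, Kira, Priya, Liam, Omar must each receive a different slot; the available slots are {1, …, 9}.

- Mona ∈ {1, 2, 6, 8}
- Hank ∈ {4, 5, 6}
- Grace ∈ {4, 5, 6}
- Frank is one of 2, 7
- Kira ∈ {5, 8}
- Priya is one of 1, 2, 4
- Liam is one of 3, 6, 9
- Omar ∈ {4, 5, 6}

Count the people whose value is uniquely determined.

2

Hank, Grace, Omar share exactly the 3 values {4, 5, 6}; by pigeonhole those values go to them, so strike 4, 5, 6 from Mona, Kira, Priya, Liam.
Kira must be 8 (only option left). Remove 8 from Mona.
Mona and Priya share exactly the 2 values {1, 2}; by pigeonhole those values go to them, so strike 1, 2 from Frank.
That leaves Frank = 7.
Determined: Frank=7, Kira=8. The other people each still have more than one consistent value. That makes 2.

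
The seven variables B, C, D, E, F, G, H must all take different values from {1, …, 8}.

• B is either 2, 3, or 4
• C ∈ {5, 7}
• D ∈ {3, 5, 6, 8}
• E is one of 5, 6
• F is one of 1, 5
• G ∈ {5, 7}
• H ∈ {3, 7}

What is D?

8

C and G between them cover only {5, 7} — a naked pair. Remove those values from D, E, F, H.
E has just one choice, so E = 6. Remove 6 from D.
F has just one choice, so F = 1.
H must be 3 (only option left). Remove 3 from B, D.
So D = 8.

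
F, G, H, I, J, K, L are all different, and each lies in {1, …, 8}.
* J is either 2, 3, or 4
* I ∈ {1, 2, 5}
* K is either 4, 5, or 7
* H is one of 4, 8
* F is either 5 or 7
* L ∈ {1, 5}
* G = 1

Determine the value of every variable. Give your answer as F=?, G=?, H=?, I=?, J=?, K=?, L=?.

F=7, G=1, H=8, I=2, J=3, K=4, L=5

G must be 1 (only option left). Remove 1 from I, L.
L must be 5 (only option left). So F, I, K can't be 5.
F must be 7 (only option left). Remove 7 from K.
That leaves I = 2. So J can't be 2.
That leaves K = 4. Eliminate 4 elsewhere: H, J.
H must be 8 (only option left).
That leaves J = 3.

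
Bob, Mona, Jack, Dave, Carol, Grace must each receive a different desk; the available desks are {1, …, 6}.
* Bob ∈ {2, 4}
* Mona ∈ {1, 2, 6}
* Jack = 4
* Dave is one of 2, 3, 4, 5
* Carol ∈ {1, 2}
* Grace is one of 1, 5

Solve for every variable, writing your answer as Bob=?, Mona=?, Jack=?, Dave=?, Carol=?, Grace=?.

Jack has just one choice, so Jack = 4. Eliminate 4 elsewhere: Bob, Dave.
That leaves Bob = 2. Remove 2 from Mona, Dave, Carol.
Carol's domain is down to {1}, so Carol = 1. Eliminate 1 elsewhere: Mona, Grace.
That leaves Grace = 5. Remove 5 from Dave.
Mona has just one choice, so Mona = 6.
Dave has just one choice, so Dave = 3.

Bob=2, Mona=6, Jack=4, Dave=3, Carol=1, Grace=5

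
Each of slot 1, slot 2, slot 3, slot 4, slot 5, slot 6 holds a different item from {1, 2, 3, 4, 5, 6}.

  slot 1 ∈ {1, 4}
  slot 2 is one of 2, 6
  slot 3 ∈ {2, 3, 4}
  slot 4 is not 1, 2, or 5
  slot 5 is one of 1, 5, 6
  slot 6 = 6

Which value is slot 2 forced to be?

2

slot 6 has just one choice, so slot 6 = 6. Strike 6 from slot 2, slot 4, slot 5.
So slot 2 = 2.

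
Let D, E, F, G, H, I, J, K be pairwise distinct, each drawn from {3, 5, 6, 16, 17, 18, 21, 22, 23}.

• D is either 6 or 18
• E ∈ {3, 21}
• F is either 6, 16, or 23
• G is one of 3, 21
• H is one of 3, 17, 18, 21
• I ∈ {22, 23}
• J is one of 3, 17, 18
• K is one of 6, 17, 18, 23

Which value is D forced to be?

6

Among the 8 variables, 16 fits only F (and all 8 values in {3, 6, 16, 17, 18, 21, 22, 23} must be used), so F = 16.
Among the 7 still-open variables, 22 fits only I (and all 7 values in {3, 6, 17, 18, 21, 22, 23} must be used), so I = 22.
Among the 6 still-open variables, 23 fits only K (and all 6 values in {3, 6, 17, 18, 21, 23} must be used), so K = 23.
The 5 still-open variables draw from only 5 values {3, 6, 17, 18, 21}, so each is used; only D can be 6, hence D = 6.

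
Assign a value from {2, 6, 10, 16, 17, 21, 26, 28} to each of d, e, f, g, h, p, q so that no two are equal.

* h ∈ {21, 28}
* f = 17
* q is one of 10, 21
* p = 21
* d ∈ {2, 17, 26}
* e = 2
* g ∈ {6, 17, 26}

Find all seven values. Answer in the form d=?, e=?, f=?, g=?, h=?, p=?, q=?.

d=26, e=2, f=17, g=6, h=28, p=21, q=10

e must be 2 (only option left). Remove 2 from d.
f has just one choice, so f = 17. Strike 17 from d, g.
p has just one choice, so p = 21. So h, q can't be 21.
q has just one choice, so q = 10.
d has just one choice, so d = 26. So g can't be 26.
g must be 6 (only option left).
h must be 28 (only option left).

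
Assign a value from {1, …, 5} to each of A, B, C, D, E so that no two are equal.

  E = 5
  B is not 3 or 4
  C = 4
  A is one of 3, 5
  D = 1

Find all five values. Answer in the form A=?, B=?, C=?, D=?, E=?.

C's domain is down to {4}, so C = 4.
D's domain is down to {1}, so D = 1. Eliminate 1 elsewhere: B.
E's domain is down to {5}, so E = 5. Remove 5 from A, B.
A's domain is down to {3}, so A = 3.
That leaves B = 2.

A=3, B=2, C=4, D=1, E=5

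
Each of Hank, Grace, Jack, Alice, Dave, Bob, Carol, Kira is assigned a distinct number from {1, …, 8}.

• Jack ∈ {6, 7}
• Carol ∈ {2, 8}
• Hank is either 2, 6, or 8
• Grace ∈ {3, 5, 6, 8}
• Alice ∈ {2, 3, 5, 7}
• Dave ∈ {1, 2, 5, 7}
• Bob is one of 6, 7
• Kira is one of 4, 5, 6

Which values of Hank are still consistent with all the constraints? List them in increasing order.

2, 8

The 8 variables draw from only 8 values {1, 2, 3, 4, 5, 6, 7, 8}, so each is used; only Dave can be 1, hence Dave = 1.
The 7 still-open variables draw from only 7 values {2, 3, 4, 5, 6, 7, 8}, so each is used; only Kira can be 4, hence Kira = 4.
The 2 variables Jack and Bob are confined to {6, 7}, which locks those values in; drop them from Hank, Grace, Alice.
Hank and Carol share exactly the 2 values {2, 8}; by pigeonhole those values go to them, so strike 2, 8 from Grace, Alice.
No further eliminations apply; Hank can still be any of 2, 8.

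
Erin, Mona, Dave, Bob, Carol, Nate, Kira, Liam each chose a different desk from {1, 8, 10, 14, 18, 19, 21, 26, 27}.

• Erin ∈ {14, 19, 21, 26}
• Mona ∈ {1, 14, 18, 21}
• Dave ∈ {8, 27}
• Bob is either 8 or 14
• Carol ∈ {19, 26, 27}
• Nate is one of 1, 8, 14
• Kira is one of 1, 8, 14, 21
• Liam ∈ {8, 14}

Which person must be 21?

Kira

Among the 8 variables, 18 fits only Mona (and all 8 values in {1, 8, 14, 18, 19, 21, 26, 27} must be used), so Mona = 18.
Bob and Liam share exactly the 2 values {8, 14}; by pigeonhole those values go to them, so strike 8, 14 from Erin, Dave, Nate, Kira.
Dave must be 27 (only option left). Remove 27 from Carol.
Nate has just one choice, so Nate = 1. Eliminate 1 elsewhere: Kira.
So 21 goes to Kira.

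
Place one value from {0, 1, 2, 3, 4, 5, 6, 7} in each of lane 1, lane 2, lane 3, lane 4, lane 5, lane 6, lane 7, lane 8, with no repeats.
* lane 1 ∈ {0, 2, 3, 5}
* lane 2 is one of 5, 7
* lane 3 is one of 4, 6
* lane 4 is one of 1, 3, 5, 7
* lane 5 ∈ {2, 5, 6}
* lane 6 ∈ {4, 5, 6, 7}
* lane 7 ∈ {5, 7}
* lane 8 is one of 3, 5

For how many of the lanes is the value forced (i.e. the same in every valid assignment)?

4

The 8 variables together cover exactly {0, 1, 2, 3, 4, 5, 6, 7} — 8 values for 8 variables — and 0 appears only in lane 1's list, so lane 1 = 0.
The 7 still-open variables draw from only 7 values {1, 2, 3, 4, 5, 6, 7}, so each is used; only lane 4 can be 1, hence lane 4 = 1.
The 6 still-open variables draw from only 6 values {2, 3, 4, 5, 6, 7}, so each is used; only lane 5 can be 2, hence lane 5 = 2.
The 5 still-open variables draw from only 5 values {3, 4, 5, 6, 7}, so each is used; only lane 8 can be 3, hence lane 8 = 3.
lane 2 and lane 7 share exactly the 2 values {5, 7}; by pigeonhole those values go to them, so strike 5, 7 from lane 6.
Determined: lane 1=0, lane 4=1, lane 5=2, lane 8=3. The other lanes each still have more than one consistent value. That makes 4.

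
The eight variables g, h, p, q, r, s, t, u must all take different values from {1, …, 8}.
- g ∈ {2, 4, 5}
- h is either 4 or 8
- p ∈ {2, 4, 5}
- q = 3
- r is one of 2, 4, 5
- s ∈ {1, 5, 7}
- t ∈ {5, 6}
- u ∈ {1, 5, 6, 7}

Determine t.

q's domain is down to {3}, so q = 3.
Among the 7 still-open variables, 8 fits only h (and all 7 values in {1, 2, 4, 5, 6, 7, 8} must be used), so h = 8.
g, p, r between them cover only {2, 4, 5} — a naked triple. Remove those values from s, t, u.
So t = 6.

6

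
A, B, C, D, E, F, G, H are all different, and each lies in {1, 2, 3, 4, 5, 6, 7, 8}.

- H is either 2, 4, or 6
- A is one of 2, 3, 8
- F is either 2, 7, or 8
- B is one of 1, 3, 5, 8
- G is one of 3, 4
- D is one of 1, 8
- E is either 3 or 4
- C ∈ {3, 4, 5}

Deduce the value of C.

Among the 8 variables, 6 fits only H (and all 8 values in {1, 2, 3, 4, 5, 6, 7, 8} must be used), so H = 6.
The 7 still-open variables together cover exactly {1, 2, 3, 4, 5, 7, 8} — 7 values for 7 variables — and 7 appears only in F's list, so F = 7.
Among the 6 still-open variables, 2 fits only A (and all 6 values in {1, 2, 3, 4, 5, 8} must be used), so A = 2.
E and G between them cover only {3, 4} — a naked pair. Remove those values from B, C.
So C = 5.

5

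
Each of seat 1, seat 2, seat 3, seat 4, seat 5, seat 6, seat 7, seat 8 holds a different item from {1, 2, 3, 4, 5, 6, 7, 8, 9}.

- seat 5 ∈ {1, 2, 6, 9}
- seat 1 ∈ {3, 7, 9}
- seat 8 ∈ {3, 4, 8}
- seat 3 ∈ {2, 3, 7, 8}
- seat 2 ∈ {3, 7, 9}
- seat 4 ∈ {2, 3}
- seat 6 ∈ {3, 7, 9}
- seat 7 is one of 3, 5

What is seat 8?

4

seat 1, seat 2, seat 6 between them cover only {3, 7, 9} — a naked triple. Remove those values from seat 3, seat 4, seat 5, seat 7, seat 8.
seat 4 must be 2 (only option left). So seat 3, seat 5 can't be 2.
seat 7 has just one choice, so seat 7 = 5.
seat 3 has just one choice, so seat 3 = 8. Remove 8 from seat 8.
So seat 8 = 4.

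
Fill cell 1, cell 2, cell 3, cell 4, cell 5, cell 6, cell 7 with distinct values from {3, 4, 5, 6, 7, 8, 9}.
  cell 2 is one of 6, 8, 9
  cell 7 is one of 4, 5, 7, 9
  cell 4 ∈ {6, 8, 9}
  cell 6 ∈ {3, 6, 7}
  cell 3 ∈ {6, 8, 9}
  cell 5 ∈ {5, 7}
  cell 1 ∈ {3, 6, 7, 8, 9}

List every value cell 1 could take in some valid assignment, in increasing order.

3, 7

Among the 7 variables, 4 fits only cell 7 (and all 7 values in {3, 4, 5, 6, 7, 8, 9} must be used), so cell 7 = 4.
Among the 6 still-open variables, 5 fits only cell 5 (and all 6 values in {3, 5, 6, 7, 8, 9} must be used), so cell 5 = 5.
cell 2, cell 3, cell 4 between them cover only {6, 8, 9} — a naked triple. Remove those values from cell 1, cell 6.
No further eliminations apply; cell 1 can still be any of 3, 7.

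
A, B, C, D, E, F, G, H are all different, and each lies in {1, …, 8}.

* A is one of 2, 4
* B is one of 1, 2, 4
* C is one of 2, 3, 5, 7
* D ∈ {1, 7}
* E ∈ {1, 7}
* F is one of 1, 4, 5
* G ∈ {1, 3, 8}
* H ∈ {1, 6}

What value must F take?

5

The 8 variables together cover exactly {1, 2, 3, 4, 5, 6, 7, 8} — 8 values for 8 variables — and 6 appears only in H's list, so H = 6.
The 7 still-open variables draw from only 7 values {1, 2, 3, 4, 5, 7, 8}, so each is used; only G can be 8, hence G = 8.
The 6 still-open variables together cover exactly {1, 2, 3, 4, 5, 7} — 6 values for 6 variables — and 3 appears only in C's list, so C = 3.
Among the 5 still-open variables, 5 fits only F (and all 5 values in {1, 2, 4, 5, 7} must be used), so F = 5.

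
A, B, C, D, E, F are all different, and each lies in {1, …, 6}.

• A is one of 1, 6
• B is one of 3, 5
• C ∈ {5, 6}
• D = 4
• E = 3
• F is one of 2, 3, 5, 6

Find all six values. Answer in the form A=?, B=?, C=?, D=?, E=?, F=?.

A=1, B=5, C=6, D=4, E=3, F=2

D must be 4 (only option left).
E must be 3 (only option left). So B, F can't be 3.
B has just one choice, so B = 5. Eliminate 5 elsewhere: C, F.
That leaves C = 6. Eliminate 6 elsewhere: A, F.
That leaves F = 2.
That leaves A = 1.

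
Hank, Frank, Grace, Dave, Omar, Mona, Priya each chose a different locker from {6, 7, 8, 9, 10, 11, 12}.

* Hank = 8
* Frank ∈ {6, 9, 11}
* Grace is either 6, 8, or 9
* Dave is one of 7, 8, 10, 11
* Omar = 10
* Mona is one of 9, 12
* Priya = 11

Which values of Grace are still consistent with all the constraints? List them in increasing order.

6, 9

Hank has just one choice, so Hank = 8. Eliminate 8 elsewhere: Grace, Dave.
That leaves Omar = 10. So Dave can't be 10.
Priya must be 11 (only option left). Eliminate 11 elsewhere: Frank, Dave.
Dave's domain is down to {7}, so Dave = 7.
The 3 still-open variables together cover exactly {6, 9, 12} — 3 values for 3 variables — and 12 appears only in Mona's list, so Mona = 12.
No further eliminations apply; Grace can still be any of 6, 9.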